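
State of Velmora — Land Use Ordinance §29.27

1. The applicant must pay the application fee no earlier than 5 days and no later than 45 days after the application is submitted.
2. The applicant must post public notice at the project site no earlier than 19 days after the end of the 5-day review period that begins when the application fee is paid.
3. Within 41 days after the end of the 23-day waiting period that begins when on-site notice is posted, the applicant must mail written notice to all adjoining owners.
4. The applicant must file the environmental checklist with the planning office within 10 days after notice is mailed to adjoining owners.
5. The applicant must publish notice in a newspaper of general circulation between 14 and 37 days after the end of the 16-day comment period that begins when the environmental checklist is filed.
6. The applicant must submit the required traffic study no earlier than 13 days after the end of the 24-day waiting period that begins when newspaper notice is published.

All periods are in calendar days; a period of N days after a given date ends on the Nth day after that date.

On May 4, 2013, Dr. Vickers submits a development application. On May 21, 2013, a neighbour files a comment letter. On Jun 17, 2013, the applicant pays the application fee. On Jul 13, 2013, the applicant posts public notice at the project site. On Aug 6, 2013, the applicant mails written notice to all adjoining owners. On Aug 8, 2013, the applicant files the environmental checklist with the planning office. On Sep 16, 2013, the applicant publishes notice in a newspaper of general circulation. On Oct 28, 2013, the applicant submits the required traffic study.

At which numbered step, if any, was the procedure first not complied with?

Step 1: the window is 5–45 days after May 4, 2013 (when the application is submitted), so May 9, 2013 through Jun 18, 2013; Jun 17, 2013 falls inside that range.
Step 2: the earliest permitted date is 19 days after Jun 22, 2013 (end of the 5-day review period, which began when the application fee is paid on Jun 17, 2013), i.e. Jul 11, 2013; done Jul 13, 2013 — permitted.
Step 3: 41 days after Aug 5, 2013 (end of the 23-day waiting period, which began when on-site notice is posted on Jul 13, 2013) is Sep 15, 2013; completed Aug 6, 2013, before the deadline.
Step 4: 10 days after Aug 6, 2013 (when notice is mailed to adjoining owners) is Aug 16, 2013; Aug 8, 2013 is within that limit.
Step 5: the window is 14–37 days after Aug 24, 2013 (end of the 16-day comment period, which began when the environmental checklist is filed on Aug 8, 2013), so Sep 7, 2013 through Sep 30, 2013; done Sep 16, 2013 — within the window.
Step 6: the earliest permitted date is 13 days after Oct 10, 2013 (end of the 24-day waiting period, which began when newspaper notice is published on Sep 16, 2013), i.e. Oct 23, 2013; done Oct 28, 2013, after the minimum wait.

None — every step was satisfied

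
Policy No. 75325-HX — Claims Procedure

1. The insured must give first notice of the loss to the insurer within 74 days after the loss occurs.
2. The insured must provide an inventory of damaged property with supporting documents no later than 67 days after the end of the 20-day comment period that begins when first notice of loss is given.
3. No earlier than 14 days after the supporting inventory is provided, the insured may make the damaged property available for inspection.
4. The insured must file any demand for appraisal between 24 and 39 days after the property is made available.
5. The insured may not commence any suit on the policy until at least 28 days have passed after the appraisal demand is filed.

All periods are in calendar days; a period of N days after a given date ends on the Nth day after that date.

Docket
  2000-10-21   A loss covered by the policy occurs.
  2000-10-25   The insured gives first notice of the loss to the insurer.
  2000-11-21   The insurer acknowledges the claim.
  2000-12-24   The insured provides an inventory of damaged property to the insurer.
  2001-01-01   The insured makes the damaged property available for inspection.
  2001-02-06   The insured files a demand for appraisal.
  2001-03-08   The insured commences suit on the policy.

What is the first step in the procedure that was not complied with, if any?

Step 3

Step 1: 74 days after 2000-10-21 (when the loss occurs) is 2001-01-03; 2000-10-25 is within that limit.
Step 2: 67 days after 2000-11-14 (end of the 20-day comment period, which began when first notice of loss is given on 2000-10-25) is 2001-01-20; done 2000-12-24 — timely.
Step 3: the earliest permitted date is 14 days after 2000-12-24 (when the supporting inventory is provided), i.e. 2001-01-07; done 2001-01-01 — 6 days too early.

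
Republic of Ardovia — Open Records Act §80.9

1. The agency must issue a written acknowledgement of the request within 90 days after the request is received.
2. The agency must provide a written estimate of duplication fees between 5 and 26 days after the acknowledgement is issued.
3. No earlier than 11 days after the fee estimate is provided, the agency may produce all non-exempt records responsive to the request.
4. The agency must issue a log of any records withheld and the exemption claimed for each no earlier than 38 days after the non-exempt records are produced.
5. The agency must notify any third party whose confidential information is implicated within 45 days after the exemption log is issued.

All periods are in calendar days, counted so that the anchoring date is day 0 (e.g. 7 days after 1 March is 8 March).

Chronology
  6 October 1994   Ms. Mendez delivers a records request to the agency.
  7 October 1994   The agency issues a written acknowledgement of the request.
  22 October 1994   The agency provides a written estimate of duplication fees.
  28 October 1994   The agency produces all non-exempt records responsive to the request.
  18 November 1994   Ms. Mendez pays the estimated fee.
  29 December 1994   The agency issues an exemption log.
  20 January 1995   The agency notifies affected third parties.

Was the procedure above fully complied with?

Step 1: 90 days after 6 October 1994 (when the request is received) is 4 January 1995; 7 October 1994 is within that limit.
Step 2: the window is 5–26 days after 7 October 1994 (when the acknowledgement is issued), so 12 October 1994 through 2 November 1994; done 22 October 1994, which is between those dates.
Step 3: the earliest permitted date is 11 days after 22 October 1994 (when the fee estimate is provided), i.e. 2 November 1994; 28 October 1994 is 5 days before the earliest permitted date.
No need to go further; step 3 was not satisfied.

No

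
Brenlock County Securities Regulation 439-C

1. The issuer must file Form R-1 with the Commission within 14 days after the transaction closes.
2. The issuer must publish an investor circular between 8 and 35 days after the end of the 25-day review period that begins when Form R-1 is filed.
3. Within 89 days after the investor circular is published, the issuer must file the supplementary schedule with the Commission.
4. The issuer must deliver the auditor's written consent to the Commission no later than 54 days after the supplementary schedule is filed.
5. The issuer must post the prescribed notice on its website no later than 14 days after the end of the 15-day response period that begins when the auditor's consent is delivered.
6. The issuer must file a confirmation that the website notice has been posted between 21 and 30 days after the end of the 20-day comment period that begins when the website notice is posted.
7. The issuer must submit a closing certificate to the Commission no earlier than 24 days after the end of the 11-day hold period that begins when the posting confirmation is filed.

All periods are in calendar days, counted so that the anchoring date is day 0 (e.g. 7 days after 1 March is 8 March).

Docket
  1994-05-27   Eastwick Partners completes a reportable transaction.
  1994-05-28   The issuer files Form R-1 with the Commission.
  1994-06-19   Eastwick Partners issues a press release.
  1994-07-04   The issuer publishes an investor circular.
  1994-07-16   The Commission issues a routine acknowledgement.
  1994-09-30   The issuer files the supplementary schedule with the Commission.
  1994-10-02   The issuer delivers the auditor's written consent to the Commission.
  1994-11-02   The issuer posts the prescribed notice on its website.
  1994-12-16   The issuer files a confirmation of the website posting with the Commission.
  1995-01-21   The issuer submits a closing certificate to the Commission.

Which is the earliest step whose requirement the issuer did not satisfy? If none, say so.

Step 1: 14 days after 1994-05-27 (when the transaction closes) is 1994-06-10; 1994-05-28 is within that limit.
Step 2: the window is 8–35 days after 1994-06-22 (end of the 25-day review period, which began when Form R-1 is filed on 1994-05-28), so 1994-06-30 through 1994-07-27; 1994-07-04 falls inside that range.
Step 3: 89 days after 1994-07-04 (when the investor circular is published) is 1994-10-01; 1994-09-30 is within that limit.
Step 4: 54 days after 1994-09-30 (when the supplementary schedule is filed) is 1994-11-23; completed 1994-10-02, before the deadline.
Step 5: 14 days after 1994-10-17 (end of the 15-day response period, which began when the auditor's consent is delivered on 1994-10-02) is 1994-10-31; not done until 1994-11-02, 2 days after the deadline.
That is the first point of non-compliance.

Step 5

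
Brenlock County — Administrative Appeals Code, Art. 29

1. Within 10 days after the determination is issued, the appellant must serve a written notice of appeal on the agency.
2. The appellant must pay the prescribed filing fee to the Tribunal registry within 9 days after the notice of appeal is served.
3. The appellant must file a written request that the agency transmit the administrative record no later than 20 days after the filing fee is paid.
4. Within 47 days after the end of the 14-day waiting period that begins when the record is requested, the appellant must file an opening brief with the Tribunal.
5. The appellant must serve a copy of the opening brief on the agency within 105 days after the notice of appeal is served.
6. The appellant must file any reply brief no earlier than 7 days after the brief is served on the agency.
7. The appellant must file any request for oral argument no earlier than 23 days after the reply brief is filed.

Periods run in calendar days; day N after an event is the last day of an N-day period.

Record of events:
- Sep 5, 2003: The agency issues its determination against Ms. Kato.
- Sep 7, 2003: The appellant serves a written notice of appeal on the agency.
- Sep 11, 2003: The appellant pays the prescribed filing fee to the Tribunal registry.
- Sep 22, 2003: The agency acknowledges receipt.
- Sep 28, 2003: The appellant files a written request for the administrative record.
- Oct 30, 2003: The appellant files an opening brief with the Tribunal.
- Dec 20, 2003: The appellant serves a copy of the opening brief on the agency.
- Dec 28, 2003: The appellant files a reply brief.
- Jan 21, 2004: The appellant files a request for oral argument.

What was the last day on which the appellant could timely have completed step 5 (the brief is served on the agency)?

Step 5 runs from Sep 7, 2003, when the notice of appeal is served. 105 days after Sep 7, 2003 is Dec 21, 2003.

Dec 21, 2003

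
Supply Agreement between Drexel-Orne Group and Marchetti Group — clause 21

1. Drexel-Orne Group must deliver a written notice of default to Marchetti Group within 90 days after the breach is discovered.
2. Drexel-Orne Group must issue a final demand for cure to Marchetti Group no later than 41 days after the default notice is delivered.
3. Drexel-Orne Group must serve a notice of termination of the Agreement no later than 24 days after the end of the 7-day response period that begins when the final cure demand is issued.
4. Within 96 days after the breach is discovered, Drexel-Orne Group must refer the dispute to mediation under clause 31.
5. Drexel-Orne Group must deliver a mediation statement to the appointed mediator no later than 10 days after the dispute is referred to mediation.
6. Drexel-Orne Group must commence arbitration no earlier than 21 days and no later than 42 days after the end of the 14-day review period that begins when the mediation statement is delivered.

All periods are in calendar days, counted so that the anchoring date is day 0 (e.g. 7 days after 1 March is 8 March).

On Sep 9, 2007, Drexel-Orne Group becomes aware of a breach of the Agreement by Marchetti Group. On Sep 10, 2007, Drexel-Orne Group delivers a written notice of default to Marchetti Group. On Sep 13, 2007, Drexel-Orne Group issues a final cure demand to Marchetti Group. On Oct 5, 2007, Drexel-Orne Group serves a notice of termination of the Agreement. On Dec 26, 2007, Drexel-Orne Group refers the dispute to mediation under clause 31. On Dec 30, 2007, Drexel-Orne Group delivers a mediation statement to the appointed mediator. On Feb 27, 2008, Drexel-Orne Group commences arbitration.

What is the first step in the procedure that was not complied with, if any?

Step 1: 90 days after Sep 9, 2007 (when the breach is discovered) is Dec 8, 2007; completed Sep 10, 2007, before the deadline.
Step 2: 41 days after Sep 10, 2007 (when the default notice is delivered) is Oct 21, 2007; completed Sep 13, 2007, before the deadline.
Step 3: 24 days after Sep 20, 2007 (end of the 7-day response period, which began when the final cure demand is issued on Sep 13, 2007) is Oct 14, 2007; Oct 5, 2007 is within that limit.
Step 4: 96 days after Sep 9, 2007 (when the breach is discovered) is Dec 14, 2007; done Dec 26, 2007 — 12 days late.
The analysis stops there.

Step 4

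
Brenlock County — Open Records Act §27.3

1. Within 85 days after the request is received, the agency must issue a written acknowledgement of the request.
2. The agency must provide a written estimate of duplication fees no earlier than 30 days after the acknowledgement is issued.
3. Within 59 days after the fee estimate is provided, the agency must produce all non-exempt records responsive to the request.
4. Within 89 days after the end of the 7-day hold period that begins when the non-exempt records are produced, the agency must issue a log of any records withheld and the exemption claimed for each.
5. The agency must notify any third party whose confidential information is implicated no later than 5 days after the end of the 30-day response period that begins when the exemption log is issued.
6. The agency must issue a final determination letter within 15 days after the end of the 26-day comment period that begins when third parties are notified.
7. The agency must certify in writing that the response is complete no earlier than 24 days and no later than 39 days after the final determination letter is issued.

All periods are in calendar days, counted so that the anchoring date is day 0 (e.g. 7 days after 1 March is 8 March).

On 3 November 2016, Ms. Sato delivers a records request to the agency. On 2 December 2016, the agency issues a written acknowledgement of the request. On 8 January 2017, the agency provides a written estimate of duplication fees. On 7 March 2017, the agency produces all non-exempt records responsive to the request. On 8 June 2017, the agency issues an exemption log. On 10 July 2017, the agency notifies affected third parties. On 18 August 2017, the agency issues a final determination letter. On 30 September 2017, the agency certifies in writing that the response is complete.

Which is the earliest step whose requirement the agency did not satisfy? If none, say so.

Step 7

Step 1: 85 days after 3 November 2016 (when the request is received) is 27 January 2017; completed 2 December 2016, before the deadline.
Step 2: the earliest permitted date is 30 days after 2 December 2016 (when the acknowledgement is issued), i.e. 1 January 2017; done 8 January 2017 — permitted.
Step 3: 59 days after 8 January 2017 (when the fee estimate is provided) is 8 March 2017; completed 7 March 2017, before the deadline.
Step 4: 89 days after 14 March 2017 (end of the 7-day hold period, which began when the non-exempt records are produced on 7 March 2017) is 11 June 2017; 8 June 2017 is within that limit.
Step 5: 5 days after 8 July 2017 (end of the 30-day response period, which began when the exemption log is issued on 8 June 2017) is 13 July 2017; 10 July 2017 is within that limit.
Step 6: 15 days after 5 August 2017 (end of the 26-day comment period, which began when third parties are notified on 10 July 2017) is 20 August 2017; completed 18 August 2017, before the deadline.
Step 7: the window is 24–39 days after 18 August 2017 (when the final determination letter is issued), so 11 September 2017 through 26 September 2017; done 30 September 2017 — 4 days after the window closed.
The procedure was therefore not followed at step 7.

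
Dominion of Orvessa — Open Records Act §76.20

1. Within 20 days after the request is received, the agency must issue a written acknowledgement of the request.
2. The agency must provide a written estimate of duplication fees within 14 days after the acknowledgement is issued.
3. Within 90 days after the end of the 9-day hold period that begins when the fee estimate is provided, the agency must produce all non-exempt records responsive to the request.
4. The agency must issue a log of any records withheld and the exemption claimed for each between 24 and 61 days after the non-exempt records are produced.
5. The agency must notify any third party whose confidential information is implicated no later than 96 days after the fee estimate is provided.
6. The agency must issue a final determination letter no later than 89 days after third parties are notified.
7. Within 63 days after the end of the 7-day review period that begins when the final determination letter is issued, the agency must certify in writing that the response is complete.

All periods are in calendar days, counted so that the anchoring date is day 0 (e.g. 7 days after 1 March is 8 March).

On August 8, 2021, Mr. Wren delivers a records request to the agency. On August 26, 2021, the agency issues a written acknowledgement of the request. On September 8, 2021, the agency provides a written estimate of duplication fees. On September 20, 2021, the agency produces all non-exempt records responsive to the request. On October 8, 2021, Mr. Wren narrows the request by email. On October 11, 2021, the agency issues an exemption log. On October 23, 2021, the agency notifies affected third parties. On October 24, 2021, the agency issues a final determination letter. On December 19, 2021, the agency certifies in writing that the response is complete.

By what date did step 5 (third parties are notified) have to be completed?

December 13, 2021

Step 5 runs from September 8, 2021, when the fee estimate is provided. 96 days after September 8, 2021 is December 13, 2021.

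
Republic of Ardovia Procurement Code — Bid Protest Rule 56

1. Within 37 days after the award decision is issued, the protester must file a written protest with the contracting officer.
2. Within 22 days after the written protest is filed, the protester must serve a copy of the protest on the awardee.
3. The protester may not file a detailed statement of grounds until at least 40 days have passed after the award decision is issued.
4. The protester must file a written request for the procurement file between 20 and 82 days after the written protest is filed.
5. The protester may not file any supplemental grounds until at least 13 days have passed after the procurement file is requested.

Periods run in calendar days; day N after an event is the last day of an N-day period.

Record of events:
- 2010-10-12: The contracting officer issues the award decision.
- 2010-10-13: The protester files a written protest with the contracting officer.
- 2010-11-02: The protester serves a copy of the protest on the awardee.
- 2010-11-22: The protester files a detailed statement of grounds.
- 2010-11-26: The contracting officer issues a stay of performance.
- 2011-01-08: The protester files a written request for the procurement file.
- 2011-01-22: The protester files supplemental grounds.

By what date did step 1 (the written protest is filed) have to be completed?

2010-11-18

Step 1 runs from 2010-10-12, when the award decision is issued. 37 days after 2010-10-12 is 2010-11-18.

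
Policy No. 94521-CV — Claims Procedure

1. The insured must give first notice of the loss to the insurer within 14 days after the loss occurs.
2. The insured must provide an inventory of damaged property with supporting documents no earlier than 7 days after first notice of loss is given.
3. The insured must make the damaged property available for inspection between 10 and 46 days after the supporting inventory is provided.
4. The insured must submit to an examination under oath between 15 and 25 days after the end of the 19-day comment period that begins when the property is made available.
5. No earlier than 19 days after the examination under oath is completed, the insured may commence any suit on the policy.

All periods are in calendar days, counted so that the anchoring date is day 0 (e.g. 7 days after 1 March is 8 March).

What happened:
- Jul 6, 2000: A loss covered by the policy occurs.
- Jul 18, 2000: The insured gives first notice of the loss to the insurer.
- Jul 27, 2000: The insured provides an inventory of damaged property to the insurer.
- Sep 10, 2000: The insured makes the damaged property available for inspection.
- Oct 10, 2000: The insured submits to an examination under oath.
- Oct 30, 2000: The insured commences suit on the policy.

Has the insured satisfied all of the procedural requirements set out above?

No

(1) due by Jul 6, 2000 + 14 days = Jul 20, 2000; Jul 18, 2000 is within that limit.
(2) permitted from Jul 18, 2000 + 7 days = Jul 25, 2000 onward; Jul 27, 2000 is on or after that date.
(3) the permitted window runs from Jul 27, 2000 + 10 = Aug 6, 2000 to Jul 27, 2000 + 46 = Sep 11, 2000; Sep 10, 2000 falls inside that range.
(4) the permitted window runs from Sep 29, 2000 + 15 = Oct 14, 2000 to Sep 29, 2000 + 25 = Oct 24, 2000; Oct 10, 2000 is 4 days too early.
That is the first point of non-compliance.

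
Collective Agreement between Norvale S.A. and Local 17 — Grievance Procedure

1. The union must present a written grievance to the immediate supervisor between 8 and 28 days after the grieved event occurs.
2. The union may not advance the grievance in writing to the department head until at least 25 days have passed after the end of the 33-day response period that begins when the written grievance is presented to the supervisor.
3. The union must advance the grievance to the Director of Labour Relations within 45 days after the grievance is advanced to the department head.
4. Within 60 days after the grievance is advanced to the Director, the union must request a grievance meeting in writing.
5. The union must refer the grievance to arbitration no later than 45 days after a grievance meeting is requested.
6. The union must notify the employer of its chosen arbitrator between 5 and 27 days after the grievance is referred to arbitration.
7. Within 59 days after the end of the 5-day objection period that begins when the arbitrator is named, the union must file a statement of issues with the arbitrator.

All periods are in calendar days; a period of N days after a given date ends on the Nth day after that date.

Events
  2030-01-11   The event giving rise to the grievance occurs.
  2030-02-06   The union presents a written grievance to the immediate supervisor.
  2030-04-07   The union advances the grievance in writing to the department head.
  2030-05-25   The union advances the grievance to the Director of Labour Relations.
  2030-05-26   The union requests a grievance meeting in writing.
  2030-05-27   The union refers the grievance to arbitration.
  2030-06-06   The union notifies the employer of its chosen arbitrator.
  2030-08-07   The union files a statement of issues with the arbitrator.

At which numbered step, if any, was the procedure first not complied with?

Step 3

Step 1 — 8 and 28 days from 2030-01-11 (when the grieved event occurs) are 2030-01-19 and 2030-02-08 respectively; done 2030-02-06, which is between those dates.
Step 2 — must wait 25 days from 2030-03-11 (end of the 33-day response period, which began when the written grievance is presented to the supervisor on 2030-02-06), so not before 2030-04-05; 2030-04-07 is on or after that date.
Step 3 — counting 45 days from 2030-04-07 (when the grievance is advanced to the department head) gives a deadline of 2030-05-22; done 2030-05-25 — 3 days late.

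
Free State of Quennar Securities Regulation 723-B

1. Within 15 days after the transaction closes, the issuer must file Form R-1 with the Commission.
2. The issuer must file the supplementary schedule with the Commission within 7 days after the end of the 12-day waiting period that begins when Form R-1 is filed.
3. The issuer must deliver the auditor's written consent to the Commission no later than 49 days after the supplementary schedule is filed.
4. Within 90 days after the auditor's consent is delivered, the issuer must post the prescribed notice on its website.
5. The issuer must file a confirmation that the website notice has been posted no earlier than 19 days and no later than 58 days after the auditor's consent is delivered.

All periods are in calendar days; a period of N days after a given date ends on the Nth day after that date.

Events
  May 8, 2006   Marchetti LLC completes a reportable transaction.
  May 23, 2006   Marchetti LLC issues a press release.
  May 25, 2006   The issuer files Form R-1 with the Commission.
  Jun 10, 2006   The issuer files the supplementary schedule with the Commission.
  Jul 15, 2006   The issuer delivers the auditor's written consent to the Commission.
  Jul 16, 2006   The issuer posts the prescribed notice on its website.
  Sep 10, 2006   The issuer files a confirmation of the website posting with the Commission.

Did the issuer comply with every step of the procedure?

No

Step 1: 15 days after May 8, 2006 (when the transaction closes) is May 23, 2006; done May 25, 2006 — 2 days late.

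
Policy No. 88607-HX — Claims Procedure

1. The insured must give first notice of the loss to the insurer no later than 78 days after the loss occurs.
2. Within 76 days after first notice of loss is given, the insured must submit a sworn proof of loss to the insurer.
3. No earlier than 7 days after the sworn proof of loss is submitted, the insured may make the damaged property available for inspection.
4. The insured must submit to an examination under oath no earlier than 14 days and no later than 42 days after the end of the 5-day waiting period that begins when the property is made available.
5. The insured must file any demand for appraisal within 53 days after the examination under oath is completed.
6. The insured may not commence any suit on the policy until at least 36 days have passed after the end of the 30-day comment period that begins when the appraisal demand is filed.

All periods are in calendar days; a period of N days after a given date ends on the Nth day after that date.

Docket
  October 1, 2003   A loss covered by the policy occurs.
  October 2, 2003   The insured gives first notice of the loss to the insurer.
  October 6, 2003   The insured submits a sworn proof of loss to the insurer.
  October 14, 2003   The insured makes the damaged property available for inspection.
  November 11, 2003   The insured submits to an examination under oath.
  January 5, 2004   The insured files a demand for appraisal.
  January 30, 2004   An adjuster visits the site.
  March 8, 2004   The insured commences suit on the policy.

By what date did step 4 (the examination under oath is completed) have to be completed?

November 30, 2003

The property is made available on October 14, 2003; the 5-day waiting period therefore ends October 19, 2003, and step 4 runs from that date. The window is 14–42 days after October 19, 2003; it closes on November 30, 2003.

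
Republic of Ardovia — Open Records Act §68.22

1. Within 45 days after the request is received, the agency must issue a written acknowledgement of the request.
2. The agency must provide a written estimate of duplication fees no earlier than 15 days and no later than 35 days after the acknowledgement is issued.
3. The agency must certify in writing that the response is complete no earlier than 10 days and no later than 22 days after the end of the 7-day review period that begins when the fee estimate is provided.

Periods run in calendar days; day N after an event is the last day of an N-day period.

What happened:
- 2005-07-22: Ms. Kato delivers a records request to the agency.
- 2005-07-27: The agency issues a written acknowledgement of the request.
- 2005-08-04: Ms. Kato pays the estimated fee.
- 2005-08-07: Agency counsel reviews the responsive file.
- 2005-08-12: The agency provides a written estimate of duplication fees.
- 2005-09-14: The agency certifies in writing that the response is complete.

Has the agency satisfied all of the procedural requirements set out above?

No

(1) due by 2005-07-22 + 45 days = 2005-09-05; completed 2005-07-27, before the deadline.
(2) the permitted window runs from 2005-07-27 + 15 = 2005-08-11 to 2005-07-27 + 35 = 2005-08-31; 2005-08-12 falls inside that range.
(3) the permitted window runs from 2005-08-19 + 10 = 2005-08-29 to 2005-08-19 + 22 = 2005-09-10; 2005-09-14 is 4 days past the end of the window.
The procedure was therefore not followed at step 3.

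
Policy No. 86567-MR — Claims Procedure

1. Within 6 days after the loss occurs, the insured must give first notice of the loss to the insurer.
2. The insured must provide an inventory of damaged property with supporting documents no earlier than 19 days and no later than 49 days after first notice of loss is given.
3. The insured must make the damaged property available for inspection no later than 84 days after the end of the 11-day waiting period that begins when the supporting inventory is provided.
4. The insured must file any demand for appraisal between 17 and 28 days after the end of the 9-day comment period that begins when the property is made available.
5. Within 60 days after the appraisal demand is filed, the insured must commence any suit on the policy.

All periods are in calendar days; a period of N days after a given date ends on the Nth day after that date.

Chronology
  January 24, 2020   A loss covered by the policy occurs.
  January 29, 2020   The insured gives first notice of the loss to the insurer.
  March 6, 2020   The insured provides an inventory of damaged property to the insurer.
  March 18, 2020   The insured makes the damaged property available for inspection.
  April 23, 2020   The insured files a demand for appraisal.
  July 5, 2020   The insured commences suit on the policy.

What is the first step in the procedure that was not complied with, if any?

Step 5

(1) due by January 24, 2020 + 6 days = January 30, 2020; completed January 29, 2020, before the deadline.
(2) the permitted window runs from January 29, 2020 + 19 = February 17, 2020 to January 29, 2020 + 49 = March 18, 2020; done March 6, 2020 — within the window.
(3) due by March 17, 2020 + 84 days = June 9, 2020; done March 18, 2020 — timely.
(4) the permitted window runs from March 27, 2020 + 17 = April 13, 2020 to March 27, 2020 + 28 = April 24, 2020; done April 23, 2020, which is between those dates.
(5) due by April 23, 2020 + 60 days = June 22, 2020; done July 5, 2020 — 13 days late.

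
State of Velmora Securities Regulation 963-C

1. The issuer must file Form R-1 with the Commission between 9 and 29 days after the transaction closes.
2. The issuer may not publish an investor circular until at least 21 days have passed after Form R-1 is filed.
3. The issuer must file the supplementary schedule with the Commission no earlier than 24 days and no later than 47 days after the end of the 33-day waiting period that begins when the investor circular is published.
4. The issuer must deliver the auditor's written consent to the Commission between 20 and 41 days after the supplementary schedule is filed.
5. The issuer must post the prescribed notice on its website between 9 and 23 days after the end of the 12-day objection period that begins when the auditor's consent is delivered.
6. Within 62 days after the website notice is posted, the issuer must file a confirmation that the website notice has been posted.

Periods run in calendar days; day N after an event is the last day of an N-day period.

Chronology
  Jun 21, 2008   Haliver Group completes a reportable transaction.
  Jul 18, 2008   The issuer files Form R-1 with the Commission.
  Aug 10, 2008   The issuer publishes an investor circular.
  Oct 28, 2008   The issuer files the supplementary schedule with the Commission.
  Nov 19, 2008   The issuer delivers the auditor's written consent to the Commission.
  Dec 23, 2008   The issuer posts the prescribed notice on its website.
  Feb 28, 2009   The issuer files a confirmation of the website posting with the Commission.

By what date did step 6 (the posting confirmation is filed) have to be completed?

Step 6 runs from Dec 23, 2008, when the website notice is posted. 62 days after Dec 23, 2008 is Feb 23, 2009.

Feb 23, 2009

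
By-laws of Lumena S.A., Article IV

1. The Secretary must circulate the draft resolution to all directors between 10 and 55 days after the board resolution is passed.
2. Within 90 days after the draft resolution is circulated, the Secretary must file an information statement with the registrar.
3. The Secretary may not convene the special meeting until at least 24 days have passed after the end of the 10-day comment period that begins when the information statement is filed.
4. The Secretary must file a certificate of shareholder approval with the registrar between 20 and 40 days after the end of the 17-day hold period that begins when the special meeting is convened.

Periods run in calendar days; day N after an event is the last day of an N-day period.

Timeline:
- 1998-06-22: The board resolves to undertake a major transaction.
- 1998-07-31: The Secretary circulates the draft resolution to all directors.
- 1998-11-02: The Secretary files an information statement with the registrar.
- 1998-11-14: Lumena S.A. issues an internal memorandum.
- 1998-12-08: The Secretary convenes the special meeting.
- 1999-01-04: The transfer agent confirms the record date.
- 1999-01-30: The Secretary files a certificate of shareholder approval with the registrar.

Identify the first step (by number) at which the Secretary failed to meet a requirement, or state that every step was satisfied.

Step 1 — 10 and 55 days from 1998-06-22 (when the board resolution is passed) are 1998-07-02 and 1998-08-16 respectively; 1998-07-31 falls inside that range.
Step 2 — counting 90 days from 1998-07-31 (when the draft resolution is circulated) gives a deadline of 1998-10-29; done 1998-11-02 — 4 days late.
Later steps need not be reached.

Step 2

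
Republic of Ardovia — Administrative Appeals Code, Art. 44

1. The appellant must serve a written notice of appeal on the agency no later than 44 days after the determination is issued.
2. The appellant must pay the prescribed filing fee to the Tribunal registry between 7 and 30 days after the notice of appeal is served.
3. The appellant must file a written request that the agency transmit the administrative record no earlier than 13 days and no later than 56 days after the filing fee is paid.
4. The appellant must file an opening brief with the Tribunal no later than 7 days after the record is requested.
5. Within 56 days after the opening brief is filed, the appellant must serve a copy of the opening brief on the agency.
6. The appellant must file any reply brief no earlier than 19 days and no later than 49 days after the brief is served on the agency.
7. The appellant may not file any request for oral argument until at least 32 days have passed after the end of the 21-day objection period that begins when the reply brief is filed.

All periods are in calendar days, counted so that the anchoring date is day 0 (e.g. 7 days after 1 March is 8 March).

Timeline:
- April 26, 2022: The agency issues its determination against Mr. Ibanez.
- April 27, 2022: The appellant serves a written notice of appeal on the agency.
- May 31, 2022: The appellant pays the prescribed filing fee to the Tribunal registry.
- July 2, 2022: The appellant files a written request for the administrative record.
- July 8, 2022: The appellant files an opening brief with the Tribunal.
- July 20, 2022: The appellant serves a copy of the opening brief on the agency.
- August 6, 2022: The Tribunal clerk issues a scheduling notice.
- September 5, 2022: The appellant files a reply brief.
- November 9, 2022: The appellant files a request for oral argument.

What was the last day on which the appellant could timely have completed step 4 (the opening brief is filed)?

Step 4 runs from July 2, 2022, when the record is requested. 7 days after July 2, 2022 is July 9, 2022.

July 9, 2022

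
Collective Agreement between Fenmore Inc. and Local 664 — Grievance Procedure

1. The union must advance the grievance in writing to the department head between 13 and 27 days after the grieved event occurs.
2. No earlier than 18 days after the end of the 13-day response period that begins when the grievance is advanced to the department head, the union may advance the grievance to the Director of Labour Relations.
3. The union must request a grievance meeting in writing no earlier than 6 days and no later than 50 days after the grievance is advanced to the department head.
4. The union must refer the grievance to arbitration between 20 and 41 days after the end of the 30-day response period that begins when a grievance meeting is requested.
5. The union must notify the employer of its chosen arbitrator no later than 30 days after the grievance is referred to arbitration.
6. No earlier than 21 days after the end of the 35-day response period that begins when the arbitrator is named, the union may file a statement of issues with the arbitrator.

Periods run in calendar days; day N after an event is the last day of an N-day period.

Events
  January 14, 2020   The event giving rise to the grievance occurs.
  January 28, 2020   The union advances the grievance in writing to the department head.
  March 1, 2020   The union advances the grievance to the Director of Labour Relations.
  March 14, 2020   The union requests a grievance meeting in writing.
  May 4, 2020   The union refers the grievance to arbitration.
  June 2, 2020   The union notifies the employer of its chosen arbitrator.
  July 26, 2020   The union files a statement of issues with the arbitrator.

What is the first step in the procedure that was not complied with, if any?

Step 6

Step 1 — 13 and 27 days from January 14, 2020 (when the grieved event occurs) are January 27, 2020 and February 10, 2020 respectively; done January 28, 2020 — within the window.
Step 2 — must wait 18 days from February 10, 2020 (end of the 13-day response period, which began when the grievance is advanced to the department head on January 28, 2020), so not before February 28, 2020; done March 1, 2020, after the minimum wait.
Step 3 — 6 and 50 days from January 28, 2020 (when the grievance is advanced to the department head) are February 3, 2020 and March 18, 2020 respectively; done March 14, 2020, which is between those dates.
Step 4 — 20 and 41 days from April 13, 2020 (end of the 30-day response period, which began when a grievance meeting is requested on March 14, 2020) are May 3, 2020 and May 24, 2020 respectively; done May 4, 2020, which is between those dates.
Step 5 — counting 30 days from May 4, 2020 (when the grievance is referred to arbitration) gives a deadline of June 3, 2020; June 2, 2020 is within that limit.
Step 6 — must wait 21 days from July 7, 2020 (end of the 35-day response period, which began when the arbitrator is named on June 2, 2020), so not before July 28, 2020; July 26, 2020 is 2 days before the earliest permitted date.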